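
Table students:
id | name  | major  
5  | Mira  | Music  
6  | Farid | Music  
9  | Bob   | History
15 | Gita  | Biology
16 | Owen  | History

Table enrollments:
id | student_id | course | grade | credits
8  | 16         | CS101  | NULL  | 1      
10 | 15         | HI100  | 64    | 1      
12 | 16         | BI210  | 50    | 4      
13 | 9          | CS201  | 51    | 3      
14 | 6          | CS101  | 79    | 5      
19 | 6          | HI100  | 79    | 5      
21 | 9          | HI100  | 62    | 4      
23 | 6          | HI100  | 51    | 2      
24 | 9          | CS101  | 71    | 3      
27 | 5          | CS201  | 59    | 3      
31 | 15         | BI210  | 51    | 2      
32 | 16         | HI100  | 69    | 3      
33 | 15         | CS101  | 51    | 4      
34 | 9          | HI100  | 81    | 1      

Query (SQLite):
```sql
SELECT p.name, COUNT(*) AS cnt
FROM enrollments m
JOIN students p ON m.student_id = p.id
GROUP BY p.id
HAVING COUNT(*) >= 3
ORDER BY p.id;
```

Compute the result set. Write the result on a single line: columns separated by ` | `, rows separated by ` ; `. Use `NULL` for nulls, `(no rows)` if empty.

Farid | 3 ; Bob | 4 ; Gita | 3 ; Owen | 3

Join each enrollments row to its students via student_id.
Group joined rows by students.id; compute COUNT(*) per group.
HAVING: keep groups with count ≥ 3.
  5: ids {27} → COUNT(*)=1
  6: ids {14, 19, 23} → COUNT(*)=3
  9: ids {13, 21, 24, 34} → COUNT(*)=4
  15: ids {10, 31, 33} → COUNT(*)=3
  16: ids {8, 12, 32} → COUNT(*)=3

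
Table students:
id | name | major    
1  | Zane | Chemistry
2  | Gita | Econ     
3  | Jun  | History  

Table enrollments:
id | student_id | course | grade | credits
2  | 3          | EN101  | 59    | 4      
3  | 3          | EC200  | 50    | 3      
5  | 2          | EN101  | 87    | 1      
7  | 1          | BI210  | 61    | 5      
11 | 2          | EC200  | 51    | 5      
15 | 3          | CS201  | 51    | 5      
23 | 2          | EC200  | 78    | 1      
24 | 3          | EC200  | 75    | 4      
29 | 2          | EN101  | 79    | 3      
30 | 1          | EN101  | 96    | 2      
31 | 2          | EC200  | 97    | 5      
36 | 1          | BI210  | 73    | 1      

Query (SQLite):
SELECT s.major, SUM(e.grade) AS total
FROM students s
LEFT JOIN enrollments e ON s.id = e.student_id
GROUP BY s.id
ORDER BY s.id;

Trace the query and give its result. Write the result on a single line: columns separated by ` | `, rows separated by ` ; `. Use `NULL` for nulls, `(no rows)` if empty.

LEFT JOIN keeps every students row; unmatched ones get NULL for enrollments columns.
Group by students.id and compute SUM(e.grade). SUM over an all-NULL group is NULL.
  1: ids {7, 30, 36} → SUM(e.grade)=230
  2: ids {5, 11, 23, 29, 31} → SUM(e.grade)=392
  3: ids {2, 3, 15, 24} → SUM(e.grade)=235

Chemistry | 230 ; Econ | 392 ; History | 235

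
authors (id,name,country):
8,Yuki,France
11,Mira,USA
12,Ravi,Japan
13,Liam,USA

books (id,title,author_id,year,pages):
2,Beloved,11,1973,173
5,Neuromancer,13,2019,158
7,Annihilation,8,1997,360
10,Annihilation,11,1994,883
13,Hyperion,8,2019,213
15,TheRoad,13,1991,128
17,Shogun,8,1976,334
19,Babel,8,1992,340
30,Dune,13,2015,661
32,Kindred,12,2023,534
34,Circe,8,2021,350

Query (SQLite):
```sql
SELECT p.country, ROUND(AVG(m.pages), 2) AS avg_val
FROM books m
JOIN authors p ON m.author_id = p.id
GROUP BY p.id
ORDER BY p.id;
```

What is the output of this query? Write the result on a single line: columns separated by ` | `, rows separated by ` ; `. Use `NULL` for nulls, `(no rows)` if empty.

Join each books row to its authors via author_id.
Group joined rows by authors.id; compute ROUND(AVG(m.pages), 2) per group.
  8: ids {7, 13, 17, 19, 34} → ROUND(AVG(m.pages), 2)=319.4
  11: ids {2, 10} → ROUND(AVG(m.pages), 2)=528
  12: ids {32} → ROUND(AVG(m.pages), 2)=534
  13: ids {5, 15, 30} → ROUND(AVG(m.pages), 2)=315.67

France | 319.4 ; USA | 528 ; Japan | 534 ; USA | 315.67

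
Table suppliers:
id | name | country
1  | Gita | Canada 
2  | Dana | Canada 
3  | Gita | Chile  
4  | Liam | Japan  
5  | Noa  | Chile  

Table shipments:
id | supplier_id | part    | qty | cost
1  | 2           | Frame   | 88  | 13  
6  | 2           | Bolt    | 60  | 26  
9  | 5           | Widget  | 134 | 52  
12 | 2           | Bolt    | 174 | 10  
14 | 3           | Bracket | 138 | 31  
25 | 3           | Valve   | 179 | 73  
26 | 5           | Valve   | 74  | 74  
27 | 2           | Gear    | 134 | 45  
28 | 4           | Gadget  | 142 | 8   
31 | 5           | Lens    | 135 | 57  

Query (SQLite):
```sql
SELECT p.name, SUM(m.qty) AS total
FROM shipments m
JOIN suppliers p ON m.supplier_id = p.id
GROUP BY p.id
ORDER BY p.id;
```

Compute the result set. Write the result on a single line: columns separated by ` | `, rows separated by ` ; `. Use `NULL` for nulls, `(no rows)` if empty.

Dana | 456 ; Gita | 317 ; Liam | 142 ; Noa | 343

Join each shipments row to its suppliers via supplier_id.
Group joined rows by suppliers.id; compute SUM(m.qty) per group.
  2: ids {1, 6, 12, 27} → SUM(m.qty)=456
  3: ids {14, 25} → SUM(m.qty)=317
  4: ids {28} → SUM(m.qty)=142
  5: ids {9, 26, 31} → SUM(m.qty)=343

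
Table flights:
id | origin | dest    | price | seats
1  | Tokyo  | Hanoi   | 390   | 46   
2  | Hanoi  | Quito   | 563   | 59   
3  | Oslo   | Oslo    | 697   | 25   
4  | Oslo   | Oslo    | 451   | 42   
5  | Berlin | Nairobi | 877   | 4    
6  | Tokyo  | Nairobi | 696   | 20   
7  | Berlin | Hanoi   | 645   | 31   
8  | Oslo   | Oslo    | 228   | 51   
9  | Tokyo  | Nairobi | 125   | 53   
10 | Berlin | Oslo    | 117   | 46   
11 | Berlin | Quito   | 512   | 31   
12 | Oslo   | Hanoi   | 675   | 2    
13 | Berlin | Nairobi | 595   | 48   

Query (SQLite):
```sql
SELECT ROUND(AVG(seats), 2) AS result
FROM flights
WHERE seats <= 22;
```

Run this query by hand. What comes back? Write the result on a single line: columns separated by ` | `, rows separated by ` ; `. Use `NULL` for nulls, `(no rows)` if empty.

8.67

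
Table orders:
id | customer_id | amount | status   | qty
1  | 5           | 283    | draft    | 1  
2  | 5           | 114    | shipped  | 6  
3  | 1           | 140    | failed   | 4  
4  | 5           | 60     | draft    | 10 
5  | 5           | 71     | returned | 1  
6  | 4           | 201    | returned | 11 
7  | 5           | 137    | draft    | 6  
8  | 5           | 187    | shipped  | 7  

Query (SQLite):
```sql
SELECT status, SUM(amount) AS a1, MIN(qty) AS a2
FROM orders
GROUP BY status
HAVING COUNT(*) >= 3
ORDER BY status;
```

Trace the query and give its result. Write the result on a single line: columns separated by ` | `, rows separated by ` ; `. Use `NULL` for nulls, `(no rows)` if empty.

draft | 480 | 1

Group orders by status.
Per group compute: SUM(amount), MIN(qty).
HAVING: drop groups with fewer than 3 rows.
  draft: ids {1, 4, 7} → SUM(amount)=480, MIN(qty)=1
  failed: ids {3} → SUM(amount)=140, MIN(qty)=4
  returned: ids {5, 6} → SUM(amount)=272, MIN(qty)=1
  shipped: ids {2, 8} → SUM(amount)=301, MIN(qty)=6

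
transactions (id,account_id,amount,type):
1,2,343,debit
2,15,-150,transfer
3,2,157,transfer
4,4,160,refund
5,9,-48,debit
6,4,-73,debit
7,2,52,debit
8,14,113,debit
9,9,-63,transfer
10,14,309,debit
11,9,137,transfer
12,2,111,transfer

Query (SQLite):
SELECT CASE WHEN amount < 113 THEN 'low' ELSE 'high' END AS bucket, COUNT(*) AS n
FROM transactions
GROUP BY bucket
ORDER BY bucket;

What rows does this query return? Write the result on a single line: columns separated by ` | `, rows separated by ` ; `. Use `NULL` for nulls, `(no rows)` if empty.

high | 6 ; low | 6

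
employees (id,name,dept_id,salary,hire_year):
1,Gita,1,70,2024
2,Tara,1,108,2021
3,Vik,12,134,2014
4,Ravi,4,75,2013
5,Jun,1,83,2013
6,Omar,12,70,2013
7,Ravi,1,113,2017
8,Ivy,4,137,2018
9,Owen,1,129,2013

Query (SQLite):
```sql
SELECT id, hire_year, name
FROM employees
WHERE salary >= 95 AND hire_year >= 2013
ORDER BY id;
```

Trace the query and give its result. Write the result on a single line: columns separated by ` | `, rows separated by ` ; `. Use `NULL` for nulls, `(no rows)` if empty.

2 | 2021 | Tara ; 3 | 2014 | Vik ; 7 | 2017 | Ravi ; 8 | 2018 | Ivy ; 9 | 2013 | Owen

salary >= 95: ids {2, 3, 7, 8, 9}
hire_year >= 2013: ids {1, 2, 3, 4, 5, 6, 7, 8, 9}
Combine with AND.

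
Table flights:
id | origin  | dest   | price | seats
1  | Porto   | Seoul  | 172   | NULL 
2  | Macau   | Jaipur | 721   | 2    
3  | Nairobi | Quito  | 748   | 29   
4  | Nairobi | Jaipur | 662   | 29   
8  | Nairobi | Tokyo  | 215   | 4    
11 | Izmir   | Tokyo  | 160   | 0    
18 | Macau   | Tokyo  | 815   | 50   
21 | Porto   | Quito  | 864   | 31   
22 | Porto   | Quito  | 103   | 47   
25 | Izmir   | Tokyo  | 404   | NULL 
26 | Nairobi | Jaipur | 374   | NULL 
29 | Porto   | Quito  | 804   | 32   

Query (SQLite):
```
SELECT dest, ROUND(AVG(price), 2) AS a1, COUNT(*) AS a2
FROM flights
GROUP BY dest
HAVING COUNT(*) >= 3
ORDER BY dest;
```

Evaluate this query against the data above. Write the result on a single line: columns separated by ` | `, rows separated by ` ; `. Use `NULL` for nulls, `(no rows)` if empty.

Group flights by dest.
Per group compute: ROUND(AVG(price), 2), COUNT(*).
HAVING: drop groups with fewer than 3 rows.
  Jaipur: ids {2, 4, 26} → ROUND(AVG(price), 2)=585.67, COUNT(*)=3
  Quito: ids {3, 21, 22, 29} → ROUND(AVG(price), 2)=629.75, COUNT(*)=4
  Seoul: ids {1} → ROUND(AVG(price), 2)=172, COUNT(*)=1
  Tokyo: ids {8, 11, 18, 25} → ROUND(AVG(price), 2)=398.5, COUNT(*)=4

Jaipur | 585.67 | 3 ; Quito | 629.75 | 4 ; Tokyo | 398.5 | 4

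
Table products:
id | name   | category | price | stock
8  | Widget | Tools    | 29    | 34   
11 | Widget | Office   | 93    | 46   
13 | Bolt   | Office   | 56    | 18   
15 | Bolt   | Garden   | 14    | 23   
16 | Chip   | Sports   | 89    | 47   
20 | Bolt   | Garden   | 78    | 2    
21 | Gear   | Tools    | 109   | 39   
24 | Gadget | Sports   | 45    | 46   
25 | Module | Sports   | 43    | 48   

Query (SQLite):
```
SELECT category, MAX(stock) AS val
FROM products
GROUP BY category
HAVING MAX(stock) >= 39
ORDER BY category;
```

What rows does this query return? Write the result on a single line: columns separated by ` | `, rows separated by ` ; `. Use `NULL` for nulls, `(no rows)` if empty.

Office | 46 ; Sports | 48 ; Tools | 39

Partition products by category; compute MAX(stock) within each group.
HAVING: keep groups where MAX(stock) >= 39.
  Garden: ids {15, 20} → MAX(stock)=23
  Office: ids {11, 13} → MAX(stock)=46
  Sports: ids {16, 24, 25} → MAX(stock)=48
  Tools: ids {8, 21} → MAX(stock)=39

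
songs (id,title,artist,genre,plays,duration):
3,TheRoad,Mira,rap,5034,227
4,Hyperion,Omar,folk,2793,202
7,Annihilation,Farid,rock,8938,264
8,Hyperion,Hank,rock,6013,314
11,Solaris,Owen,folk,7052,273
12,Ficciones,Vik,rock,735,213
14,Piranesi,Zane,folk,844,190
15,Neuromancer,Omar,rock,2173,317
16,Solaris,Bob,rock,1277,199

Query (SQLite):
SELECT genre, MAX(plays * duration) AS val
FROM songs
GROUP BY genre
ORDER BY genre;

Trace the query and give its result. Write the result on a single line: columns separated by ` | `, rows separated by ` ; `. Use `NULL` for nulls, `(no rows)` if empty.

For each row compute plays * duration.
Group by genre; take MAX of the expression per group.
  folk: ids {4, 11, 14} → MAX(plays * duration)=1925196
  rap: ids {3} → MAX(plays * duration)=1142718
  rock: ids {7, 8, 12, 15, 16} → MAX(plays * duration)=2359632

folk | 1925196 ; rap | 1142718 ; rock | 2359632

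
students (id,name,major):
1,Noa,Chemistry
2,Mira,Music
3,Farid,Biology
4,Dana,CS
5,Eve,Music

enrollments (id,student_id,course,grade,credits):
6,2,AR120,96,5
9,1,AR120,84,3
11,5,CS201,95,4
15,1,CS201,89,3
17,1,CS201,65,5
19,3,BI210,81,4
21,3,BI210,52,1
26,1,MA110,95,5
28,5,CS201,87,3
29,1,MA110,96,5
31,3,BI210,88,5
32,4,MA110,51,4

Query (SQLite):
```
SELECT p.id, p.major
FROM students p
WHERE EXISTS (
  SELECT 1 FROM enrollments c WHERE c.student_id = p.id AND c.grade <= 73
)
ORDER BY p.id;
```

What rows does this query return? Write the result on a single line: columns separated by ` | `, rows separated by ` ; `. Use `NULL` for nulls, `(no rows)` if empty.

1 | Chemistry ; 3 | Biology ; 4 | CS

For each students row, check whether any enrollments with matching student_id has grade <= 73.
Keep rows where that is true.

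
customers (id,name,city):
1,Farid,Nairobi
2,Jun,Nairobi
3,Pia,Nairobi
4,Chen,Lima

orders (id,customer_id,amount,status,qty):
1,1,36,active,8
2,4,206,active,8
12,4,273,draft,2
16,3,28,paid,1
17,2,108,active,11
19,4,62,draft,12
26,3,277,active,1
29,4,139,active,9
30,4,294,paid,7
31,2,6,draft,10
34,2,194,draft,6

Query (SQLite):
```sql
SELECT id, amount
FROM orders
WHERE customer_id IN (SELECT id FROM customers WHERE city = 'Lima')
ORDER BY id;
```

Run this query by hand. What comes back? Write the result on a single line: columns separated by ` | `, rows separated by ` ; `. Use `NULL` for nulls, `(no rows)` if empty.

Inner query: customers.id where city = 'Lima'.
Outer: keep orders rows whose customer_id is in that set.
Inner query → {4}

2 | 206 ; 12 | 273 ; 19 | 62 ; 29 | 139 ; 30 | 294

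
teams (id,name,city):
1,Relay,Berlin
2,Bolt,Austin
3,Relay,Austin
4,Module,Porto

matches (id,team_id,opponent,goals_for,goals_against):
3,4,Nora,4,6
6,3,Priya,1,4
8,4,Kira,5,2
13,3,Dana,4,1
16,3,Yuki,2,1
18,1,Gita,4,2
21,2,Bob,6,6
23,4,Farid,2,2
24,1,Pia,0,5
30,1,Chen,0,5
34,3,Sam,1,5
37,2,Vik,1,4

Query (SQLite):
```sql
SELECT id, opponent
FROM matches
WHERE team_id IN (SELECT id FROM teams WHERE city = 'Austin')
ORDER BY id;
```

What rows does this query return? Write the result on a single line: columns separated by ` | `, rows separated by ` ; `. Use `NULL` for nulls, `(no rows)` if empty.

Inner query: teams.id where city = 'Austin'.
Outer: keep matches rows whose team_id is in that set.
Inner query → {2, 3}

6 | Priya ; 13 | Dana ; 16 | Yuki ; 21 | Bob ; 34 | Sam ; 37 | Vik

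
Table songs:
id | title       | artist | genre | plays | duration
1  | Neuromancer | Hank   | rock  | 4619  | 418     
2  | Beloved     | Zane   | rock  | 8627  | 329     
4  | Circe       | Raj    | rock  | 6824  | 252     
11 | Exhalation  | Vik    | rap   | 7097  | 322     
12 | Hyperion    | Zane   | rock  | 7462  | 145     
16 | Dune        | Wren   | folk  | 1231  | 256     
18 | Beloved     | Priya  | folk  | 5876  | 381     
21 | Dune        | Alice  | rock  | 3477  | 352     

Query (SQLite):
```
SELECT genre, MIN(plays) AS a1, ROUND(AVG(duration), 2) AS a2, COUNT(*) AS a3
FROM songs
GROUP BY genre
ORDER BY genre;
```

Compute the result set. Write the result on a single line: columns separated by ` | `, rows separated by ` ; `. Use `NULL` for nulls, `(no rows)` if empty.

Group songs by genre.
Per group compute: MIN(plays), ROUND(AVG(duration), 2), COUNT(*).
  folk: ids {16, 18} → MIN(plays)=1231, ROUND(AVG(duration), 2)=318.5, COUNT(*)=2
  rap: ids {11} → MIN(plays)=7097, ROUND(AVG(duration), 2)=322, COUNT(*)=1
  rock: ids {1, 2, 4, 12, 21} → MIN(plays)=3477, ROUND(AVG(duration), 2)=299.2, COUNT(*)=5

folk | 1231 | 318.5 | 2 ; rap | 7097 | 322 | 1 ; rock | 3477 | 299.2 | 5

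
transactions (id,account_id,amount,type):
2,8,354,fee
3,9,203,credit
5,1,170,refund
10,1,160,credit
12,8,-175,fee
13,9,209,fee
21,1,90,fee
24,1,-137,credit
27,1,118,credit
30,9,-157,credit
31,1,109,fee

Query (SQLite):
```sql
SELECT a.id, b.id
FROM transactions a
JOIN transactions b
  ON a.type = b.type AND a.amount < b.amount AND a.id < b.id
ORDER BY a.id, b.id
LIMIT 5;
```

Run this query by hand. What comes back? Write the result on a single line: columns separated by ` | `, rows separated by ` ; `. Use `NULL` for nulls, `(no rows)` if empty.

12 | 13 ; 12 | 21 ; 12 | 31 ; 21 | 31 ; 24 | 27

Pairs (a,b) with same type, a.amount < b.amount, a.id < b.id.
type groups: credit:{3,10,24,27,30} fee:{2,12,13,21,31} refund:{5}
Ordered by (a.id, b.id); first 5.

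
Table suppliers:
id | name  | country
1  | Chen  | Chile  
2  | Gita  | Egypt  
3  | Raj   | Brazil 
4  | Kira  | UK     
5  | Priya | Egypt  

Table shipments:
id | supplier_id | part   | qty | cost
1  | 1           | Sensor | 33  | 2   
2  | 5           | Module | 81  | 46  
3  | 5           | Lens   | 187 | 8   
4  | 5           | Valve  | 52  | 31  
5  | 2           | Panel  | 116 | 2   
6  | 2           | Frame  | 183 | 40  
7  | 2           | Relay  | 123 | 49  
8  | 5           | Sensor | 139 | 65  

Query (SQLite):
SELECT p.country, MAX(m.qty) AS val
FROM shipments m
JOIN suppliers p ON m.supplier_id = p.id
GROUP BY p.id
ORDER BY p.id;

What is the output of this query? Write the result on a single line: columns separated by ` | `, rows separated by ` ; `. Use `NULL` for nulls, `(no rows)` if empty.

Chile | 33 ; Egypt | 183 ; Egypt | 187

Join each shipments row to its suppliers via supplier_id.
Group joined rows by suppliers.id; compute MAX(m.qty) per group.
  1: ids {1} → MAX(m.qty)=33
  2: ids {5, 6, 7} → MAX(m.qty)=183
  5: ids {2, 3, 4, 8} → MAX(m.qty)=187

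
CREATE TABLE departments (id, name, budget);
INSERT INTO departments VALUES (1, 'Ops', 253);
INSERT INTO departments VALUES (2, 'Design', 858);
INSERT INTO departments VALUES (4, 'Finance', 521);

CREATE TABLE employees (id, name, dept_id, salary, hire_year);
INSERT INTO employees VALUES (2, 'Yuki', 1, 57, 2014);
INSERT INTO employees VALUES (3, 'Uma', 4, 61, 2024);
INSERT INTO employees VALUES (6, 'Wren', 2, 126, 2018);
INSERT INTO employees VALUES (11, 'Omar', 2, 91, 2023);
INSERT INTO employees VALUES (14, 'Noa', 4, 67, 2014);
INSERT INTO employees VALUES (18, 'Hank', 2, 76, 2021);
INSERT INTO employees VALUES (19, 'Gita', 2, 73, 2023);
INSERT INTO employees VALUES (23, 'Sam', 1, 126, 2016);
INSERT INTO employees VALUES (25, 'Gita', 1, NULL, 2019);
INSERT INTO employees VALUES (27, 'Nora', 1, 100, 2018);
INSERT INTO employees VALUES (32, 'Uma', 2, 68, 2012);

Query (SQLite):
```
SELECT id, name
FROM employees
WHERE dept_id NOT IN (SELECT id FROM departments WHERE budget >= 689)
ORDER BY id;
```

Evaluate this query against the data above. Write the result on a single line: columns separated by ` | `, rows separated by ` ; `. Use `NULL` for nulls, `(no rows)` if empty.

2 | Yuki ; 3 | Uma ; 14 | Noa ; 23 | Sam ; 25 | Gita ; 27 | Nora

Inner query: departments.id where budget >= 689.
Outer: keep employees rows whose dept_id is not in that set.
Inner query → {2}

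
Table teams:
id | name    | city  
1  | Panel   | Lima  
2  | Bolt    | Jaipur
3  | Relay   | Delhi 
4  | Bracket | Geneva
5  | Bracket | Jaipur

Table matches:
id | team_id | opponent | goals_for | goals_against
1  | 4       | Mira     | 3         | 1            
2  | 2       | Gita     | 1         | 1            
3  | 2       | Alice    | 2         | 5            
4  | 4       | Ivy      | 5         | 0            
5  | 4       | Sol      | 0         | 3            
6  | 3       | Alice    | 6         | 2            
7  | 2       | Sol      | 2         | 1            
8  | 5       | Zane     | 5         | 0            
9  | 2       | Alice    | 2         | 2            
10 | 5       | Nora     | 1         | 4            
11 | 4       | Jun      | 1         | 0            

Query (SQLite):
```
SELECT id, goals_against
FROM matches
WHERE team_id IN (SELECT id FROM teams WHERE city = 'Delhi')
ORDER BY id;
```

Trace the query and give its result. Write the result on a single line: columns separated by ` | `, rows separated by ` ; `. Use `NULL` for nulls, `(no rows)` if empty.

6 | 2

Inner query: teams.id where city = 'Delhi'.
Outer: keep matches rows whose team_id is in that set.
Inner query → {3}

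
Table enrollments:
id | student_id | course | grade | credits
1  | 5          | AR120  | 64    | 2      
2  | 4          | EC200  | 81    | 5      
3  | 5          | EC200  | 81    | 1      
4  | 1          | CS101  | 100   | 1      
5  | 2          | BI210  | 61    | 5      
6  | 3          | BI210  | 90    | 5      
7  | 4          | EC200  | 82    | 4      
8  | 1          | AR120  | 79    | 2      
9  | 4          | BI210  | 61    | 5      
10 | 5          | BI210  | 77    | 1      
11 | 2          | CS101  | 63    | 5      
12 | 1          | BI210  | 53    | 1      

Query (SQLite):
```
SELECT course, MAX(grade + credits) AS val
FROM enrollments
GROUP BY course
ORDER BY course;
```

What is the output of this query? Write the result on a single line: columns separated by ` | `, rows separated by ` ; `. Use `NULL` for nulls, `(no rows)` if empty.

AR120 | 81 ; BI210 | 95 ; CS101 | 101 ; EC200 | 86

For each row compute grade + credits.
Group by course; take MAX of the expression per group.
  AR120: ids {1, 8} → MAX(grade + credits)=81
  BI210: ids {5, 6, 9, 10, 12} → MAX(grade + credits)=95
  CS101: ids {4, 11} → MAX(grade + credits)=101
  EC200: ids {2, 3, 7} → MAX(grade + credits)=86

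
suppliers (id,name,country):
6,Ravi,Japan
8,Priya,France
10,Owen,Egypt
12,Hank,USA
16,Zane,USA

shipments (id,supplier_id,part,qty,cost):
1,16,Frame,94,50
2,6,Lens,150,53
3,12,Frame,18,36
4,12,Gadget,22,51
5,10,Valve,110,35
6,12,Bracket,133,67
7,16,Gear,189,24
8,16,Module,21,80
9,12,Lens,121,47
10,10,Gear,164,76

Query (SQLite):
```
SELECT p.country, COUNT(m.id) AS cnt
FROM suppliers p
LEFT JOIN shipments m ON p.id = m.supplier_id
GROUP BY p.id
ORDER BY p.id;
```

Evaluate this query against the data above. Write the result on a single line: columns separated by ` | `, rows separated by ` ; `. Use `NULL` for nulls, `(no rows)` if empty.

Japan | 1 ; France | 0 ; Egypt | 2 ; USA | 4 ; USA | 3

LEFT JOIN keeps every suppliers row; unmatched ones get NULL for shipments columns.
Group by suppliers.id and compute COUNT(m.id). COUNT(col) of an all-NULL group is 0.
  6: ids {2} → COUNT(m.id)=1
  8: ids {—} → COUNT(m.id)=0
  10: ids {5, 10} → COUNT(m.id)=2
  12: ids {3, 4, 6, 9} → COUNT(m.id)=4
  16: ids {1, 7, 8} → COUNT(m.id)=3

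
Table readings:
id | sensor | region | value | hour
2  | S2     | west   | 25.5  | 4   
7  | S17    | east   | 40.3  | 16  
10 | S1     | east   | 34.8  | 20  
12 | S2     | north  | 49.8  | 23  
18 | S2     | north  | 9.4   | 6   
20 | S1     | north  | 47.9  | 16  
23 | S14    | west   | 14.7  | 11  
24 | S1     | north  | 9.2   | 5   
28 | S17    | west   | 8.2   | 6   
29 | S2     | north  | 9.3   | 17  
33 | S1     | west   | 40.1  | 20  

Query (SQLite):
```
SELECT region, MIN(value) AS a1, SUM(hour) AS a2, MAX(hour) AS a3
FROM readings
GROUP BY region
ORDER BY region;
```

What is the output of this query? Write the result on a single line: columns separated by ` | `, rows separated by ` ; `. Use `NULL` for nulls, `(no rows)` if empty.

Group readings by region.
Per group compute: MIN(value), SUM(hour), MAX(hour).
  east: ids {7, 10} → MIN(value)=34.8, SUM(hour)=36, MAX(hour)=20
  north: ids {12, 18, 20, 24, 29} → MIN(value)=9.2, SUM(hour)=67, MAX(hour)=23
  west: ids {2, 23, 28, 33} → MIN(value)=8.2, SUM(hour)=41, MAX(hour)=20

east | 34.8 | 36 | 20 ; north | 9.2 | 67 | 23 ; west | 8.2 | 41 | 20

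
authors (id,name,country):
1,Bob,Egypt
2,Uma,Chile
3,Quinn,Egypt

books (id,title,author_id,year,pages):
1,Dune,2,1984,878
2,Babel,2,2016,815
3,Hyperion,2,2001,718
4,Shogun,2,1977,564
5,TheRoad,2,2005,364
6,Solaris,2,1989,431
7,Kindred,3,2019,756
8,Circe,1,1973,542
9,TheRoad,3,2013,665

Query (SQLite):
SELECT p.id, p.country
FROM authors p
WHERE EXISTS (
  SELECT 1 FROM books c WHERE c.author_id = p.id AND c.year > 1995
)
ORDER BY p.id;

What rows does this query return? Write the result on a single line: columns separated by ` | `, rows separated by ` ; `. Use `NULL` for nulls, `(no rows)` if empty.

For each authors row, check whether any books with matching author_id has year > 1995.
Keep rows where that is true.

2 | Chile ; 3 | Egypt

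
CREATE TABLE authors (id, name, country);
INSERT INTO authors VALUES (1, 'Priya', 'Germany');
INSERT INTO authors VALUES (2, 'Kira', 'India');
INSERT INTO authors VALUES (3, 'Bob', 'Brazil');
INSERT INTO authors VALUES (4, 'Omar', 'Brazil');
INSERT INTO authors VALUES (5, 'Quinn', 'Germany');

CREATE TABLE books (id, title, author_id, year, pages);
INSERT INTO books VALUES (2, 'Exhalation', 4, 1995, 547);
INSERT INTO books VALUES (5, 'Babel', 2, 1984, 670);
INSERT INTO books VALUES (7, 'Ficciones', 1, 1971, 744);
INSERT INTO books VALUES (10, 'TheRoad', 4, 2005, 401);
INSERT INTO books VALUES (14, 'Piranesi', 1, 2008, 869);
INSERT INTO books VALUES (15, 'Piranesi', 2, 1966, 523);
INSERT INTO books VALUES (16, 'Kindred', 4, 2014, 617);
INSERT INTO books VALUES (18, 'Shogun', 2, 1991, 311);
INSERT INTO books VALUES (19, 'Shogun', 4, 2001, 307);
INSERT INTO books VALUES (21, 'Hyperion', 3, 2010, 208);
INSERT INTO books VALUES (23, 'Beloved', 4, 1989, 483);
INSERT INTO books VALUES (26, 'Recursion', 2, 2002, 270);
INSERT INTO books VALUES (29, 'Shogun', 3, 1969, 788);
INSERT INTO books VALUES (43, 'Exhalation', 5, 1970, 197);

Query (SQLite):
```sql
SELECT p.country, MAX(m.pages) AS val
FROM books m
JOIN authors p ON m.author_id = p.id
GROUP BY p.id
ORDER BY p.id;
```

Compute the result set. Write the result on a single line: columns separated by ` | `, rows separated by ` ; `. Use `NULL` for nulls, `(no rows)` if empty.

Germany | 869 ; India | 670 ; Brazil | 788 ; Brazil | 617 ; Germany | 197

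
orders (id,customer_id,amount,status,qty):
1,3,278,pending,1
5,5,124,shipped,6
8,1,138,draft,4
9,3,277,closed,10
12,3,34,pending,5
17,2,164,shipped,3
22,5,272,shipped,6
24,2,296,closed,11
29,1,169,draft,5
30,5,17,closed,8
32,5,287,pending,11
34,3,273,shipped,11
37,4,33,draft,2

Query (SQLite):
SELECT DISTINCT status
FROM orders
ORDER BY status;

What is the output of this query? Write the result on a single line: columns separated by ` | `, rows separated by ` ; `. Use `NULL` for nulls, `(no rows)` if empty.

Collect distinct status values from orders.

closed ; draft ; pending ; shipped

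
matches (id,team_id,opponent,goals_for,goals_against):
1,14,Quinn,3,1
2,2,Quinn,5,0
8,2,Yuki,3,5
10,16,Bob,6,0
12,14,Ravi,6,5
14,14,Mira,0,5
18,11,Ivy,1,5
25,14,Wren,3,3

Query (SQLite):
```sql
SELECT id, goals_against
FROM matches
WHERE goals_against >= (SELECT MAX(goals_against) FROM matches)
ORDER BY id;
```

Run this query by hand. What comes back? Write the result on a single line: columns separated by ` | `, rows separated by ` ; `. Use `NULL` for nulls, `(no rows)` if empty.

Scalar subquery: MAX(goals_against) over all matches rows = 5.
Keep rows where goals_against >= that value.

8 | 5 ; 12 | 5 ; 14 | 5 ; 18 | 5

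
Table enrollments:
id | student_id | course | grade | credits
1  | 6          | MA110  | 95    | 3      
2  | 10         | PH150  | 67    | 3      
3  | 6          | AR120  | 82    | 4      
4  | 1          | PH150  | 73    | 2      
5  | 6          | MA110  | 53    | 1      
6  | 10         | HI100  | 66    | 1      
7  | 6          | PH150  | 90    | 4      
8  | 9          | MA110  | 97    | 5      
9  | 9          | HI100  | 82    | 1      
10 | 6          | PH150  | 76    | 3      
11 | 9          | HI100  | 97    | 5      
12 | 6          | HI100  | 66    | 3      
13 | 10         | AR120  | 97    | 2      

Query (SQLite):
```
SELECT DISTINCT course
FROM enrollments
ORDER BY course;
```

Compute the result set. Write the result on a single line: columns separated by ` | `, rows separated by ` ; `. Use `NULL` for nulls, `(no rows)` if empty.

AR120 ; HI100 ; MA110 ; PH150

Collect distinct course values from enrollments.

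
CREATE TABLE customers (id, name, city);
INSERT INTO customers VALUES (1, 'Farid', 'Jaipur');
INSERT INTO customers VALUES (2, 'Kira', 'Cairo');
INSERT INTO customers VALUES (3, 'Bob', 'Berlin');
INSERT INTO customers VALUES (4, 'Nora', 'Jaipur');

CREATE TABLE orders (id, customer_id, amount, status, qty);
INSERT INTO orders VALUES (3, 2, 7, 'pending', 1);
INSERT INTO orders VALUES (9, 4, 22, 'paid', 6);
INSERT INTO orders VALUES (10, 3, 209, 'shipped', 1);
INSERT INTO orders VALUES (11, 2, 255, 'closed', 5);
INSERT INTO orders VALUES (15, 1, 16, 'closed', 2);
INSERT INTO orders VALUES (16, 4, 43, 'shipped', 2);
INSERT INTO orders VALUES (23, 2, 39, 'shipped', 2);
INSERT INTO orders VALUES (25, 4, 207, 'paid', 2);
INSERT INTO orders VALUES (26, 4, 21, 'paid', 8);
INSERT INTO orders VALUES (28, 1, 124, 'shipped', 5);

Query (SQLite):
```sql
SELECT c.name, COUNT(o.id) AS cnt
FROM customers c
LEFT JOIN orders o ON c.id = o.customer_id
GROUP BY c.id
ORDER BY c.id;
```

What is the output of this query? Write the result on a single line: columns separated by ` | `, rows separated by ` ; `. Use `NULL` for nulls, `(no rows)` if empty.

LEFT JOIN keeps every customers row; unmatched ones get NULL for orders columns.
Group by customers.id and compute COUNT(o.id). COUNT(col) of an all-NULL group is 0.
  1: ids {15, 28} → COUNT(o.id)=2
  2: ids {3, 11, 23} → COUNT(o.id)=3
  3: ids {10} → COUNT(o.id)=1
  4: ids {9, 16, 25, 26} → COUNT(o.id)=4

Farid | 2 ; Kira | 3 ; Bob | 1 ; Nora | 4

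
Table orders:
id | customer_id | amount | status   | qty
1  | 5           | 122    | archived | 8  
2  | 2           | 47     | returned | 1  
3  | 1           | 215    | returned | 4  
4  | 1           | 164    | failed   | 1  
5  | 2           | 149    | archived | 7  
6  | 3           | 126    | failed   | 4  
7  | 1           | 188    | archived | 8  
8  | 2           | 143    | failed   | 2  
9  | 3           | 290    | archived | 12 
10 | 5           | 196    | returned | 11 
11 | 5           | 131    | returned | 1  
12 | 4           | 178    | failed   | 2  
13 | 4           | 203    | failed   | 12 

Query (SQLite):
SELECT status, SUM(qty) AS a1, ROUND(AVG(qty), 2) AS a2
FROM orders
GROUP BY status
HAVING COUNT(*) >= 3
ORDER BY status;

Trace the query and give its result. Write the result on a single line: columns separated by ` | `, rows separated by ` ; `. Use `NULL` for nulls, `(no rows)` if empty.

archived | 35 | 8.75 ; failed | 21 | 4.2 ; returned | 17 | 4.25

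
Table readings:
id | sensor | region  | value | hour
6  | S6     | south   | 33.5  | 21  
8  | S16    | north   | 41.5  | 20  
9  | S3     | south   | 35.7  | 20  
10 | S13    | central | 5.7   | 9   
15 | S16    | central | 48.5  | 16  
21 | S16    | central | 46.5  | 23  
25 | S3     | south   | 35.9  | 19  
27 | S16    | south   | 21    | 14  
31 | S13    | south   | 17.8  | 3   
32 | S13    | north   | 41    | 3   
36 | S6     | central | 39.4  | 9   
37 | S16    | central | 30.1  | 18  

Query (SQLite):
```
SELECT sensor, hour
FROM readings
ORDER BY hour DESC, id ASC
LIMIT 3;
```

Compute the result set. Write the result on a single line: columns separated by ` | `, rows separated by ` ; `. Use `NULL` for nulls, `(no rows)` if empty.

S16 | 23 ; S6 | 21 ; S16 | 20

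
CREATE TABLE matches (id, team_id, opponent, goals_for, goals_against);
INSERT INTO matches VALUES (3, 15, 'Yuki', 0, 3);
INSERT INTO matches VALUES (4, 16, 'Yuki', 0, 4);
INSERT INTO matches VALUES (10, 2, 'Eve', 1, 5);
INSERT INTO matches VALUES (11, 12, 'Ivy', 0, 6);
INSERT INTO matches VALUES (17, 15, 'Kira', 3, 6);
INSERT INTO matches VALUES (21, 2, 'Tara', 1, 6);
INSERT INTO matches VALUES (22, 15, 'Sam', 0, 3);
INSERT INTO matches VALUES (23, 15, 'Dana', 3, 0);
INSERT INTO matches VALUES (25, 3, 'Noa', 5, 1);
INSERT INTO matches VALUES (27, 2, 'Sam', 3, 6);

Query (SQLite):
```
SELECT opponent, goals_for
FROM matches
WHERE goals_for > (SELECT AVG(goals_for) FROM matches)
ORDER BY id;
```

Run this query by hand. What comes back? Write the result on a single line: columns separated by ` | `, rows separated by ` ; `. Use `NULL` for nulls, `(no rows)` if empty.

Scalar subquery: AVG(goals_for) over all matches rows = 1.6.
Keep rows where goals_for > that value.

Kira | 3 ; Dana | 3 ; Noa | 5 ; Sam | 3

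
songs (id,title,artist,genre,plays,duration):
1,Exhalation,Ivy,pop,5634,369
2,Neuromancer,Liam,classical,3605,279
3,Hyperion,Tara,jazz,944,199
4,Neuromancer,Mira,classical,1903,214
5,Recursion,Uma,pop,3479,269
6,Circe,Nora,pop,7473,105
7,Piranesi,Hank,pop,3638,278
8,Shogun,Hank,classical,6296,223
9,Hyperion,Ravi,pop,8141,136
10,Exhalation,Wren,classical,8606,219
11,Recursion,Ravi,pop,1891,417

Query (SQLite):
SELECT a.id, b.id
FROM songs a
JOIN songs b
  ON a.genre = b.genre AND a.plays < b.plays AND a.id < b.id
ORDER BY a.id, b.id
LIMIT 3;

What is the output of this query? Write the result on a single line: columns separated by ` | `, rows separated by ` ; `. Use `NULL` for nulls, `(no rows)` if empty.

Pairs (a,b) with same genre, a.plays < b.plays, a.id < b.id.
genre groups: classical:{2,4,8,10} jazz:{3} pop:{1,5,6,7,9,11}
Ordered by (a.id, b.id); first 3.

1 | 6 ; 1 | 9 ; 2 | 8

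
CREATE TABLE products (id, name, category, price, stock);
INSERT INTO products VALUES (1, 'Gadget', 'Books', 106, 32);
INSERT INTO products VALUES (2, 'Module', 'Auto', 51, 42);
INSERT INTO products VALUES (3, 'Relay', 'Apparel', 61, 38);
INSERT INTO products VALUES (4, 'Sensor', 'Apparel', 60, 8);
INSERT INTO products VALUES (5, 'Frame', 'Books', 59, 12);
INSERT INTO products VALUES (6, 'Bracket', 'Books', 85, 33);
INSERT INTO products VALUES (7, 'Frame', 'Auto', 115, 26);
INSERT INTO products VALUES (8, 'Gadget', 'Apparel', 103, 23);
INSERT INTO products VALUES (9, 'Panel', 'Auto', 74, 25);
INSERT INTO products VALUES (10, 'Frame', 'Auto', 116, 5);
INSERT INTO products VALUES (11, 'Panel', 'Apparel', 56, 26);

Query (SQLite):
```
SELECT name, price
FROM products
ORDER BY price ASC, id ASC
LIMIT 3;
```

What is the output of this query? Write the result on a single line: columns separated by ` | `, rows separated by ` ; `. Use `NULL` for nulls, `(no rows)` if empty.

Module | 51 ; Panel | 56 ; Frame | 59

Sort by price asc, tiebreak id asc: (51, id=2), (56, id=11), (59, id=5), (60, id=4), (61, id=3), (74, id=9) …. Take first 3.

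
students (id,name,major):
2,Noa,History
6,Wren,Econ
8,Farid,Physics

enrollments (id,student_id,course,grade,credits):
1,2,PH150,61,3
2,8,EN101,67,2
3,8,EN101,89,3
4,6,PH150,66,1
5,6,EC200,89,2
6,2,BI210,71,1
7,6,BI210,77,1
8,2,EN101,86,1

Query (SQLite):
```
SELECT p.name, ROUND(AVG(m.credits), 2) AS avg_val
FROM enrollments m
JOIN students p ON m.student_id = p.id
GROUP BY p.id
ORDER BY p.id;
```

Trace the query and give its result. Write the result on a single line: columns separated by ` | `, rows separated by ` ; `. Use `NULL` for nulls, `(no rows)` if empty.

Join each enrollments row to its students via student_id.
Group joined rows by students.id; compute ROUND(AVG(m.credits), 2) per group.
  2: ids {1, 6, 8} → ROUND(AVG(m.credits), 2)=1.67
  6: ids {4, 5, 7} → ROUND(AVG(m.credits), 2)=1.33
  8: ids {2, 3} → ROUND(AVG(m.credits), 2)=2.5

Noa | 1.67 ; Wren | 1.33 ; Farid | 2.5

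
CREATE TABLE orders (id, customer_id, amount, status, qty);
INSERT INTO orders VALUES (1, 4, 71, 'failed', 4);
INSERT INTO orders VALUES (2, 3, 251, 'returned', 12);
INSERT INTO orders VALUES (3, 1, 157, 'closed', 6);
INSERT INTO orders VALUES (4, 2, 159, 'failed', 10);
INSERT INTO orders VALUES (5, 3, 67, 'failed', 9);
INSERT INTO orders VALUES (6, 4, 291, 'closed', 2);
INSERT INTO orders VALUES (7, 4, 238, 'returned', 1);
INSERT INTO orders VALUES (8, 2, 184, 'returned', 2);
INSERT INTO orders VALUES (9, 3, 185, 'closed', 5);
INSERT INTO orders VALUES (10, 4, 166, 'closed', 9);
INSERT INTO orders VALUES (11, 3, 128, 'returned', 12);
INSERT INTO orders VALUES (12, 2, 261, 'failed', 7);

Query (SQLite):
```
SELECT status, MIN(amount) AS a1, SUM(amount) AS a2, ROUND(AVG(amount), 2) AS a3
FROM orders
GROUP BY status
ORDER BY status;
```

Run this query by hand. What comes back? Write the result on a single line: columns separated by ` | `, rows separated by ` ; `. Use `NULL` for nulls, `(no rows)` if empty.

closed | 157 | 799 | 199.75 ; failed | 67 | 558 | 139.5 ; returned | 128 | 801 | 200.25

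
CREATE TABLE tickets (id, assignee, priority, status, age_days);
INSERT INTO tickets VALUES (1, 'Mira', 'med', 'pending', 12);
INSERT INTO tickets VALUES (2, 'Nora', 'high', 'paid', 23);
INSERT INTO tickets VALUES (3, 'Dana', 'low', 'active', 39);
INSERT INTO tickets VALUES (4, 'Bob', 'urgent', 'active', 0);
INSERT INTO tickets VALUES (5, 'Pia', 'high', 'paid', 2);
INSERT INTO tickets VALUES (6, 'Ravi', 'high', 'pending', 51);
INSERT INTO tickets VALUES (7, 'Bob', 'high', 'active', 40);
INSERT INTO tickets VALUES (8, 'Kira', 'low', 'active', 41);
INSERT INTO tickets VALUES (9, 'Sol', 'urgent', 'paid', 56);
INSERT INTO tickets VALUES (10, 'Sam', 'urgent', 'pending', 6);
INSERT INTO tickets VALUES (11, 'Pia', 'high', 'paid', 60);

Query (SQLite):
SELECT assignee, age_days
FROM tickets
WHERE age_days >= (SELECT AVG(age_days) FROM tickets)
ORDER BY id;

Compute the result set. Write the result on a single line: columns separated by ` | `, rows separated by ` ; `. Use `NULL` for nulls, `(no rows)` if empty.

Scalar subquery: AVG(age_days) over all tickets rows = 30.0.
Keep rows where age_days >= that value.

Dana | 39 ; Ravi | 51 ; Bob | 40 ; Kira | 41 ; Sol | 56 ; Pia | 60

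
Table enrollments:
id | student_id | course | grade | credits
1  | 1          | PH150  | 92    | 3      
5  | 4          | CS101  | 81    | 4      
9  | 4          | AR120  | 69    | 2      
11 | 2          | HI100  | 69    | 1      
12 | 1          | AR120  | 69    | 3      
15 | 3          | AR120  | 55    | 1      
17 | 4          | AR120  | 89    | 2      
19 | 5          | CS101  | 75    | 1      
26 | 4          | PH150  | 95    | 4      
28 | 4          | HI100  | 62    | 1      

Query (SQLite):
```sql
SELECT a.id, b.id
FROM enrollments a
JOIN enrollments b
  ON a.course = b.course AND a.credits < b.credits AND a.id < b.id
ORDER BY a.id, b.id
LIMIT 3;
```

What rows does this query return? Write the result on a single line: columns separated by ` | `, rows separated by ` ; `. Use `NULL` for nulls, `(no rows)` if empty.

Pairs (a,b) with same course, a.credits < b.credits, a.id < b.id.
course groups: AR120:{9,12,15,17} CS101:{5,19} HI100:{11,28} PH150:{1,26}
Ordered by (a.id, b.id); first 3.

1 | 26 ; 9 | 12 ; 15 | 17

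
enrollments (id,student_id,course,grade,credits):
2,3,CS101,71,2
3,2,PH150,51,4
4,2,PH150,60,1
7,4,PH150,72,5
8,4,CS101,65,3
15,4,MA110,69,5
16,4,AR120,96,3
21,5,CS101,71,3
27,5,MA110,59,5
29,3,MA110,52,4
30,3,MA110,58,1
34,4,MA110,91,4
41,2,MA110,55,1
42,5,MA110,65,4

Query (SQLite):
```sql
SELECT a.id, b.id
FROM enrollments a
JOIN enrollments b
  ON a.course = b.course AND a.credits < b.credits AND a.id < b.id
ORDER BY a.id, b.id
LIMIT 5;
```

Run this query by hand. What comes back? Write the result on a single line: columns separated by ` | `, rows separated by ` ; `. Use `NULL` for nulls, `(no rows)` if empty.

2 | 8 ; 2 | 21 ; 3 | 7 ; 4 | 7 ; 30 | 34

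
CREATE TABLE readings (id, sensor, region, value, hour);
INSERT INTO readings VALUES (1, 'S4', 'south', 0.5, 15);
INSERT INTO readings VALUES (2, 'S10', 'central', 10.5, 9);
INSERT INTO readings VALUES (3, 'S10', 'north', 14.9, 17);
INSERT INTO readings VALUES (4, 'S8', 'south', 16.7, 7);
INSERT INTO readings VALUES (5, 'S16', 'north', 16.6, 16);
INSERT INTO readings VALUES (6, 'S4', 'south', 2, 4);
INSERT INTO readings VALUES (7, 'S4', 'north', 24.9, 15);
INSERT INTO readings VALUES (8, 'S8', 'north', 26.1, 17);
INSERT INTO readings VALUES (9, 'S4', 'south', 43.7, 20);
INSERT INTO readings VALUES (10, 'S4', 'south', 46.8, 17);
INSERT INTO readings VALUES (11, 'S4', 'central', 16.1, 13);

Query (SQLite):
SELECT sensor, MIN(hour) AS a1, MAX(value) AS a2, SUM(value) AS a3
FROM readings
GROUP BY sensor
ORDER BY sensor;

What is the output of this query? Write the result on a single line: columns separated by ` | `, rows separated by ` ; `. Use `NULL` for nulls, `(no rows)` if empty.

Group readings by sensor.
Per group compute: MIN(hour), MAX(value), SUM(value).
  S10: ids {2, 3} → MIN(hour)=9, MAX(value)=14.9, SUM(value)=25.4
  S16: ids {5} → MIN(hour)=16, MAX(value)=16.6, SUM(value)=16.6
  S4: ids {1, 6, 7, 9, 10, 11} → MIN(hour)=4, MAX(value)=46.8, SUM(value)=134
  S8: ids {4, 8} → MIN(hour)=7, MAX(value)=26.1, SUM(value)=42.8

S10 | 9 | 14.9 | 25.4 ; S16 | 16 | 16.6 | 16.6 ; S4 | 4 | 46.8 | 134 ; S8 | 7 | 26.1 | 42.8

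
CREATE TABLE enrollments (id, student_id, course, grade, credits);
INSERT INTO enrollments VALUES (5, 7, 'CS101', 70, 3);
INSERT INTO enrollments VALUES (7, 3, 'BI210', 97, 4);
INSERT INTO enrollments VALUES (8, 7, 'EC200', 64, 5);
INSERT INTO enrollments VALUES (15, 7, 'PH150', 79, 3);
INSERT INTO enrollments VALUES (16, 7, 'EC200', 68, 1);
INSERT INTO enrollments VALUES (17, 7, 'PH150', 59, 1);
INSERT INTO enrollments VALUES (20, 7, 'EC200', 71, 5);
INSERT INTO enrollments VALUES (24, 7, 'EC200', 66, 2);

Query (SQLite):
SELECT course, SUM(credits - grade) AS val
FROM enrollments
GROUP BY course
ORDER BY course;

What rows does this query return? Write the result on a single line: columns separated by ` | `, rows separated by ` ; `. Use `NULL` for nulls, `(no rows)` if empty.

For each row compute credits - grade.
Group by course; take SUM of the expression per group.
  BI210: ids {7} → SUM(credits - grade)=-93
  CS101: ids {5} → SUM(credits - grade)=-67
  EC200: ids {8, 16, 20, 24} → SUM(credits - grade)=-256
  PH150: ids {15, 17} → SUM(credits - grade)=-134

BI210 | -93 ; CS101 | -67 ; EC200 | -256 ; PH150 | -134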